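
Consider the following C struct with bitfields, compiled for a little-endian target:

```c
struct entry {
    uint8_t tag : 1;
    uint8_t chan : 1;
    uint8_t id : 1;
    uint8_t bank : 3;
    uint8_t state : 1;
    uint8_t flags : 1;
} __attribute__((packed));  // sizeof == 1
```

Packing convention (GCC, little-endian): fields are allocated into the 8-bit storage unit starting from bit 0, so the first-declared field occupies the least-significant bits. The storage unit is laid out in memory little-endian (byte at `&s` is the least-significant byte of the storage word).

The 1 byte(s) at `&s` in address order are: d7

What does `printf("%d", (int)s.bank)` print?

[0]=0xd7 (little-endian) → word 0xd7
tag:1 @ bit 0 → (0xd7>>0)&0x1 = 0x1
chan:1 @ bit 1 → (0xd7>>1)&0x1 = 0x1
id:1 @ bit 2 → (0xd7>>2)&0x1 = 0x1
bank:3 @ bit 3 → (0xd7>>3)&0x7 = 0x2  ←
state:1 @ bit 6 → (0xd7>>6)&0x1 = 0x1
flags:1 @ bit 7 → (0xd7>>7)&0x1 = 0x1

2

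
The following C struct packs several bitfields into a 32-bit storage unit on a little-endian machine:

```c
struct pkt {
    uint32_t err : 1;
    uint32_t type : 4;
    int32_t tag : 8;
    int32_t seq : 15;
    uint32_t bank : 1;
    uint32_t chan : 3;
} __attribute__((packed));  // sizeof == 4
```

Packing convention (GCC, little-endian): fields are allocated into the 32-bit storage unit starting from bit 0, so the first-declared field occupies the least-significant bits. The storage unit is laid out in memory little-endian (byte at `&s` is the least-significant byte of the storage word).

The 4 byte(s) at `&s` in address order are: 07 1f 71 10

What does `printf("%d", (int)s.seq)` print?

904

[0]=0x07 [1]=0x1f [2]=0x71 [3]=0x10 (little-endian) → word 0x10711f07
err [0+:1] = (word>>0) & 0x1 = 1
type [1+:4] = (word>>1) & 0xf = 3
tag [5+:8] = (word>>5) & 0xff = 248
seq [13+:15] = (word>>13) & 0x7fff = 904  ←
bank [28+:1] = (word>>28) & 0x1 = 1
chan [29+:3] = (word>>29) & 0x7 = 0
seq signed 15b, MSB=0: value = 904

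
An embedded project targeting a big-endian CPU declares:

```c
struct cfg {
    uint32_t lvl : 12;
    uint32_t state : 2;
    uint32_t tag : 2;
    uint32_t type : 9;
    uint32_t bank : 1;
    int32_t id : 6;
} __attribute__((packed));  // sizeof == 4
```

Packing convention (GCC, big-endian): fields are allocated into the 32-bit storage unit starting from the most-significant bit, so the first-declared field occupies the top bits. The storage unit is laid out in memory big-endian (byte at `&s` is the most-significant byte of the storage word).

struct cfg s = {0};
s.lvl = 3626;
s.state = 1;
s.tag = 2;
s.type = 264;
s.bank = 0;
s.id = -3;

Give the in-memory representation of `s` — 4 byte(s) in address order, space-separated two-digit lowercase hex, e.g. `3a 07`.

lvl:12 = 3626 → 0xe2a << 20 → word 0xe2a00000
state:2 = 1 → 0x1 << 18 → word 0xe2a40000
tag:2 = 2 → 0x2 << 16 → word 0xe2a60000
type:9 = 264 → 0x108 << 7 → word 0xe2a68400
bank:1 = 0 → 0x0 << 6 → word 0xe2a68400
id:6 = -3 → 0x3d << 0 → word 0xe2a6843d
word = 0xe2a6843d → big-endian bytes:
  [0]=0xe2  [1]=0xa6  [2]=0x84  [3]=0x3d

e2 a6 84 3d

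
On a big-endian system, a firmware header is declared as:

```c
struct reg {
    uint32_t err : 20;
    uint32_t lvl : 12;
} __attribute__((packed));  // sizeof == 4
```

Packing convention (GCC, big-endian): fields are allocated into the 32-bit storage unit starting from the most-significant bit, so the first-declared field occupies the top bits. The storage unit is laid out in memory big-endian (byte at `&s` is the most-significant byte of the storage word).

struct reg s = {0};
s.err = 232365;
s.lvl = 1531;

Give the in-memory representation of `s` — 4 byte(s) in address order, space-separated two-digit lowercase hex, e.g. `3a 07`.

[12+:20] err=232365 & 0xfffff = 0x38bad; word=0x38bad000
[0+:12] lvl=1531 & 0xfff = 0x5fb; word=0x38bad5fb
word = 0x38bad5fb → big-endian bytes:
  [0]=0x38  [1]=0xba  [2]=0xd5  [3]=0xfb

38 ba d5 fb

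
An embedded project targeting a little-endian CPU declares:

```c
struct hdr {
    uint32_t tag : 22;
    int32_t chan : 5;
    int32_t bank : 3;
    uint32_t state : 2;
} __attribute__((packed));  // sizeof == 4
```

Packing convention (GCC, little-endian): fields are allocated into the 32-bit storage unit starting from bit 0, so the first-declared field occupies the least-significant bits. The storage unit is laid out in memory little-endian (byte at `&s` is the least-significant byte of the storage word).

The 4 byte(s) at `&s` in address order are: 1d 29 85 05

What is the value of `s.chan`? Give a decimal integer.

-10

[0]=0x1d [1]=0x29 [2]=0x85 [3]=0x05 (little-endian) → word 0x0585291d
tag:22 @ bit 0 → (0x0585291d>>0)&0x3fffff = 0x5291d
chan:5 @ bit 22 → (0x0585291d>>22)&0x1f = 0x16  ←
bank:3 @ bit 27 → (0x0585291d>>27)&0x7 = 0x0
state:2 @ bit 30 → (0x0585291d>>30)&0x3 = 0x0
chan signed 5b, MSB=1: 22 - 32 = -10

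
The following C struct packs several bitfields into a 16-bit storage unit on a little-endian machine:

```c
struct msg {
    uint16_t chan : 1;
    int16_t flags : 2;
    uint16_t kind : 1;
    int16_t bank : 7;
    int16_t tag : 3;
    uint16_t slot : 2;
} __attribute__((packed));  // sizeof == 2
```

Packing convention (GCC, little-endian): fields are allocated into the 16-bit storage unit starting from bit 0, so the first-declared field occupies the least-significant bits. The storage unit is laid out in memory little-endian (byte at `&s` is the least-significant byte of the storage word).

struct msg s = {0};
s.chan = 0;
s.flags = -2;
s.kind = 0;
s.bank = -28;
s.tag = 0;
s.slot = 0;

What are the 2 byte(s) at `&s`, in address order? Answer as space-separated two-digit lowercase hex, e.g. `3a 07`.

44 06

chan (1b) val=0 bits=0x0 at bit 0: 0x0000
flags (2b) val=-2 bits=0x2 at bit 1: 0x0004
kind (1b) val=0 bits=0x0 at bit 3: 0x0004
bank (7b) val=-28 bits=0x64 at bit 4: 0x0644
tag (3b) val=0 bits=0x0 at bit 11: 0x0644
slot (2b) val=0 bits=0x0 at bit 14: 0x0644
word = 0x0644 → little-endian bytes:
  [0]=0x44  [1]=0x06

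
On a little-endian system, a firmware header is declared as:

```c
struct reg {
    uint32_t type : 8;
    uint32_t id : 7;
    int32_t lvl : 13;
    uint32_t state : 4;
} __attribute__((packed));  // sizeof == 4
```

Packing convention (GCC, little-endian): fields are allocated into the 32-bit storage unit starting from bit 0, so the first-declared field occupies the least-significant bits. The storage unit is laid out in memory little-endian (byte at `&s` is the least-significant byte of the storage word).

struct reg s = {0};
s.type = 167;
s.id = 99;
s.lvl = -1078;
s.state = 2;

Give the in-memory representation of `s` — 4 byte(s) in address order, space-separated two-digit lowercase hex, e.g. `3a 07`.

a7 63 e5 2d

type:8 = 167 → 0xa7 << 0 → word 0x000000a7
id:7 = 99 → 0x63 << 8 → word 0x000063a7
lvl:13 = -1078 → 0x1bca << 15 → word 0x0de563a7
state:4 = 2 → 0x2 << 28 → word 0x2de563a7
word = 0x2de563a7 → little-endian bytes:
  [0]=0xa7  [1]=0x63  [2]=0xe5  [3]=0x2d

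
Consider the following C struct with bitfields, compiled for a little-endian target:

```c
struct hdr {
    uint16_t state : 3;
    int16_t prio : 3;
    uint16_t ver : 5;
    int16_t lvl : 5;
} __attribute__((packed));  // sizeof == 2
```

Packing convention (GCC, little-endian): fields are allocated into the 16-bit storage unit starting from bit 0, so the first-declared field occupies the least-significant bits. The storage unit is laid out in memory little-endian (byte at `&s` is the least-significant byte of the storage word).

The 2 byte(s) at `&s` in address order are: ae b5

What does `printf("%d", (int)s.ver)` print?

22

[0]=0xae [1]=0xb5 (little-endian) → word 0xb5ae
state [0+:3] = (word>>0) & 0x7 = 6
prio [3+:3] = (word>>3) & 0x7 = 5
ver [6+:5] = (word>>6) & 0x1f = 22  ←
lvl [11+:5] = (word>>11) & 0x1f = 22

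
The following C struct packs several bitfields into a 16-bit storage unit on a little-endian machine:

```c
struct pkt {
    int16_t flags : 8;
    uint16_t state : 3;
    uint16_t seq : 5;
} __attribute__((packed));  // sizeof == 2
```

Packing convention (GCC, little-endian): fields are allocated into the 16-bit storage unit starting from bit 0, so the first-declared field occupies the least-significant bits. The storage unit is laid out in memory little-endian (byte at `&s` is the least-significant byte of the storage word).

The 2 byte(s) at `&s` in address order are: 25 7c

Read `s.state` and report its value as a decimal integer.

4

[0]=0x25 [1]=0x7c (little-endian) → word 0x7c25
flags [0+:8] = (word>>0) & 0xff = 37
state [8+:3] = (word>>8) & 0x7 = 4  ←
seq [11+:5] = (word>>11) & 0x1f = 15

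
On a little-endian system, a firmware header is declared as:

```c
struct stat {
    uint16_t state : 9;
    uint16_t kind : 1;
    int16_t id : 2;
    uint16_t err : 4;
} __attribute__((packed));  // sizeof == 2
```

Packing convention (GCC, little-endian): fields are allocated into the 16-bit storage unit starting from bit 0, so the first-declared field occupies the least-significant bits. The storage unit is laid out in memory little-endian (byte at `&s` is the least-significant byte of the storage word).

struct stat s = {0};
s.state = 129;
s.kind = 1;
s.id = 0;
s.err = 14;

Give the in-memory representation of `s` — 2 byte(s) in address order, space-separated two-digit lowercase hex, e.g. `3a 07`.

[0+:9] state=129 & 0x1ff = 0x81; word=0x0081
[9+:1] kind=1 & 0x1 = 0x1; word=0x0281
[10+:2] id=0 & 0x3 = 0x0; word=0x0281
[12+:4] err=14 & 0xf = 0xe; word=0xe281
word = 0xe281 → little-endian bytes:
  [0]=0x81  [1]=0xe2

81 e2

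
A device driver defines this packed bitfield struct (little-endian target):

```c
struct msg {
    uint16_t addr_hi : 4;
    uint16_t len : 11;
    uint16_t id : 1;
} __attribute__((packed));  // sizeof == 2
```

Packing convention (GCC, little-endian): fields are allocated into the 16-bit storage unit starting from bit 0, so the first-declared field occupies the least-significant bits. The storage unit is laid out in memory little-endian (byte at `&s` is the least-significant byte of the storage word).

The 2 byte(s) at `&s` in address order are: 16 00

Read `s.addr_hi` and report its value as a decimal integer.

[0]=0x16 [1]=0x00 (little-endian) → word 0x0016
addr_hi:4 @ bit 0 → (0x0016>>0)&0xf = 0x6  ←
len:11 @ bit 4 → (0x0016>>4)&0x7ff = 0x1
id:1 @ bit 15 → (0x0016>>15)&0x1 = 0x0

6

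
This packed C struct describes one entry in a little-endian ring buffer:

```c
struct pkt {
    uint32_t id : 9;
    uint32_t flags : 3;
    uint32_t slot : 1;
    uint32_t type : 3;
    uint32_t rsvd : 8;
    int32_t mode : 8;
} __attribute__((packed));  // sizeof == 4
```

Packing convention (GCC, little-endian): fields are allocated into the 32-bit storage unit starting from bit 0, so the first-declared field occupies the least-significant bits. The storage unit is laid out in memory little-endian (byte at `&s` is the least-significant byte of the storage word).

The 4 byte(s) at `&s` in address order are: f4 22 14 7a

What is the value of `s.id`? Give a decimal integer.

[0]=0xf4 [1]=0x22 [2]=0x14 [3]=0x7a (little-endian) → word 0x7a1422f4
id:9 @ bit 0 → (0x7a1422f4>>0)&0x1ff = 0xf4  ←
flags:3 @ bit 9 → (0x7a1422f4>>9)&0x7 = 0x1
slot:1 @ bit 12 → (0x7a1422f4>>12)&0x1 = 0x0
type:3 @ bit 13 → (0x7a1422f4>>13)&0x7 = 0x1
rsvd:8 @ bit 16 → (0x7a1422f4>>16)&0xff = 0x14
mode:8 @ bit 24 → (0x7a1422f4>>24)&0xff = 0x7a

244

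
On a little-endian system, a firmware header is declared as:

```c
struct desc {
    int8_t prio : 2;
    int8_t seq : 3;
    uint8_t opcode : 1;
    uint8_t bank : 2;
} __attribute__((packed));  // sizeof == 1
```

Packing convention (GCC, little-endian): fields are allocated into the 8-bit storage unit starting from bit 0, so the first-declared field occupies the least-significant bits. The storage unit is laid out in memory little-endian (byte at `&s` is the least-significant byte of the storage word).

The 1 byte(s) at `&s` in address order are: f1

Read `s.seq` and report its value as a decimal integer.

-4

[0]=0xf1 (little-endian) → word 0xf1
prio [0+:2] = (word>>0) & 0x3 = 1
seq [2+:3] = (word>>2) & 0x7 = 4  ←
opcode [5+:1] = (word>>5) & 0x1 = 1
bank [6+:2] = (word>>6) & 0x3 = 3
seq signed 3b, MSB=1: 4 - 8 = -4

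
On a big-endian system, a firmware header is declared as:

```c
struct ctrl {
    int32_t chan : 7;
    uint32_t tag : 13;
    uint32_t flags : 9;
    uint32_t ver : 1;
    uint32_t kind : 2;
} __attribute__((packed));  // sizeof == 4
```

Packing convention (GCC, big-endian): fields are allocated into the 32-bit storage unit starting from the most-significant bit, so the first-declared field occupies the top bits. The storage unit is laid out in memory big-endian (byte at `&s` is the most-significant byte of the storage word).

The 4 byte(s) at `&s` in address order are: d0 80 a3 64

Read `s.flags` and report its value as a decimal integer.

[0]=0xd0 [1]=0x80 [2]=0xa3 [3]=0x64 (big-endian) → word 0xd080a364
chan [25+:7] = (word>>25) & 0x7f = 104
tag [12+:13] = (word>>12) & 0x1fff = 2058
flags [3+:9] = (word>>3) & 0x1ff = 108  ←
ver [2+:1] = (word>>2) & 0x1 = 1
kind [0+:2] = (word>>0) & 0x3 = 0

108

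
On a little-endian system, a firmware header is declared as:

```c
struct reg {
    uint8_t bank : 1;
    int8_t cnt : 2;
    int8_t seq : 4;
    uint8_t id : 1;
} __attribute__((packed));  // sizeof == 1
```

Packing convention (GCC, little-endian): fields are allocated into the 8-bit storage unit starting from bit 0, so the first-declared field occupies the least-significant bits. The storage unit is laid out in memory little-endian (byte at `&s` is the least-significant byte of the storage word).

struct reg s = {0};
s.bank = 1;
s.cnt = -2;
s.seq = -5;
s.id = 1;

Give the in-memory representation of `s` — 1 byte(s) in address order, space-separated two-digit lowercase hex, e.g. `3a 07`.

dd

bank:1 = 1 → 0x1 << 0 → word 0x01
cnt:2 = -2 → 0x2 << 1 → word 0x05
seq:4 = -5 → 0xb << 3 → word 0x5d
id:1 = 1 → 0x1 << 7 → word 0xdd
word = 0xdd → little-endian bytes:
  [0]=0xdd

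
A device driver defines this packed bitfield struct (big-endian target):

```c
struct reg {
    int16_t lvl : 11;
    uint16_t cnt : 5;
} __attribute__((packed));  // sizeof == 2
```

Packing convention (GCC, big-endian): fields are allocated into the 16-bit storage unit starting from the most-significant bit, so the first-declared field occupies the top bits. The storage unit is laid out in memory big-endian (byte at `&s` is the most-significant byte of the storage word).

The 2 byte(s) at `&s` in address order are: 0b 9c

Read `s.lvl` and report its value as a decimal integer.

[0]=0x0b [1]=0x9c (big-endian) → word 0x0b9c
lvl:11 @ bit 5 → (0x0b9c>>5)&0x7ff = 0x5c  ←
cnt:5 @ bit 0 → (0x0b9c>>0)&0x1f = 0x1c
lvl signed 11b, MSB=0: value = 92

92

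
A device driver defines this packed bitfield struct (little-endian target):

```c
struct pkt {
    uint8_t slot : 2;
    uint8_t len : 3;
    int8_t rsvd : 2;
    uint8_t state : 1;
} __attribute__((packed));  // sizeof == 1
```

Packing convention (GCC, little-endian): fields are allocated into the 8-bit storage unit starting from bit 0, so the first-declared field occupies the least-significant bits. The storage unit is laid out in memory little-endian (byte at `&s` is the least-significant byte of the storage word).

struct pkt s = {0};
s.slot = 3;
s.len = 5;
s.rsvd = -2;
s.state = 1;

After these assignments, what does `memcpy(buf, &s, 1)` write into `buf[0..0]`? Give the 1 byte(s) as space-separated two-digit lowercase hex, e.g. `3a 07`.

[0+:2] slot=3 & 0x3 = 0x3; word=0x03
[2+:3] len=5 & 0x7 = 0x5; word=0x17
[5+:2] rsvd=-2 & 0x3 = 0x2; word=0x57
[7+:1] state=1 & 0x1 = 0x1; word=0xd7
word = 0xd7 → little-endian bytes:
  [0]=0xd7

d7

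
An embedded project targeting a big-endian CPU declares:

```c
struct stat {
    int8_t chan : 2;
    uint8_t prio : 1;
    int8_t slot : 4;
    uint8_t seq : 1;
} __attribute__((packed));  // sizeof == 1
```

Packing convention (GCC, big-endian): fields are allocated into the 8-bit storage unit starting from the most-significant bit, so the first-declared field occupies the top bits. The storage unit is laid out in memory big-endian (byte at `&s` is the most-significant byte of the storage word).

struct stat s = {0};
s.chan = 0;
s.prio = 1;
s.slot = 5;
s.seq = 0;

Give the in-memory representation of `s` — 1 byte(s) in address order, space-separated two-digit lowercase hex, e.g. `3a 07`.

2a

chan (2b) val=0 bits=0x0 at bit 6: 0x00
prio (1b) val=1 bits=0x1 at bit 5: 0x20
slot (4b) val=5 bits=0x5 at bit 1: 0x2a
seq (1b) val=0 bits=0x0 at bit 0: 0x2a
word = 0x2a → big-endian bytes:
  [0]=0x2a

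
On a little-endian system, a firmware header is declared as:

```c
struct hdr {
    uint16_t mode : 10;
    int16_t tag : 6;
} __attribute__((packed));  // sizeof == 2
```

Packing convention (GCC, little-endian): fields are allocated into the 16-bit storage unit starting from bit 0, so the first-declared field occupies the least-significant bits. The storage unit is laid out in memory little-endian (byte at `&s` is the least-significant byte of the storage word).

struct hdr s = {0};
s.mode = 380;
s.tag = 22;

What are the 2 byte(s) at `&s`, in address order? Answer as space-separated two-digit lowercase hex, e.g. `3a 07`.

7c 59

mode (10b) val=380 bits=0x17c at bit 0: 0x017c
tag (6b) val=22 bits=0x16 at bit 10: 0x597c
word = 0x597c → little-endian bytes:
  [0]=0x7c  [1]=0x59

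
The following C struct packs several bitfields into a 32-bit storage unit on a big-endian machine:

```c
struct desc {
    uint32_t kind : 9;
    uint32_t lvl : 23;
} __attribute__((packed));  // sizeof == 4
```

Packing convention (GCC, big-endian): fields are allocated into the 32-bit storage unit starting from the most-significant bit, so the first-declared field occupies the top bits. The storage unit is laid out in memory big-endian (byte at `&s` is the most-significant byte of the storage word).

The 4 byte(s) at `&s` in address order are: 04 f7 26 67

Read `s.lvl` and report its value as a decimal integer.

7808615

[0]=0x04 [1]=0xf7 [2]=0x26 [3]=0x67 (big-endian) → word 0x04f72667
kind:9 @ bit 23 → (0x04f72667>>23)&0x1ff = 0x9
lvl:23 @ bit 0 → (0x04f72667>>0)&0x7fffff = 0x772667  ←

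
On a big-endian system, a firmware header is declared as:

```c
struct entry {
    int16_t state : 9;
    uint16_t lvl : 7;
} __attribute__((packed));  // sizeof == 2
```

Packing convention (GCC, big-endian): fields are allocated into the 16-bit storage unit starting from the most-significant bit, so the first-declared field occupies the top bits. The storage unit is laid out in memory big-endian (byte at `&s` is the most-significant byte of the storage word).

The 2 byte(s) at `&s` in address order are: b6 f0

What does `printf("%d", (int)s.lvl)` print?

112

[0]=0xb6 [1]=0xf0 (big-endian) → word 0xb6f0
state:9 @ bit 7 → (0xb6f0>>7)&0x1ff = 0x16d
lvl:7 @ bit 0 → (0xb6f0>>0)&0x7f = 0x70  ←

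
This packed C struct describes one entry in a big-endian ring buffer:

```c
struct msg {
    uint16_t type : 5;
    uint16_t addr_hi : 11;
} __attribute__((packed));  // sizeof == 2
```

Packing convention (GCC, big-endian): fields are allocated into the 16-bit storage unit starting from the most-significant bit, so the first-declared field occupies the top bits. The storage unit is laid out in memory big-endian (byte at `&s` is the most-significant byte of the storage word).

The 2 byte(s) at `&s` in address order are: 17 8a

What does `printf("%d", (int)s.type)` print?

[0]=0x17 [1]=0x8a (big-endian) → word 0x178a
type:5 @ bit 11 → (0x178a>>11)&0x1f = 0x2  ←
addr_hi:11 @ bit 0 → (0x178a>>0)&0x7ff = 0x78a

2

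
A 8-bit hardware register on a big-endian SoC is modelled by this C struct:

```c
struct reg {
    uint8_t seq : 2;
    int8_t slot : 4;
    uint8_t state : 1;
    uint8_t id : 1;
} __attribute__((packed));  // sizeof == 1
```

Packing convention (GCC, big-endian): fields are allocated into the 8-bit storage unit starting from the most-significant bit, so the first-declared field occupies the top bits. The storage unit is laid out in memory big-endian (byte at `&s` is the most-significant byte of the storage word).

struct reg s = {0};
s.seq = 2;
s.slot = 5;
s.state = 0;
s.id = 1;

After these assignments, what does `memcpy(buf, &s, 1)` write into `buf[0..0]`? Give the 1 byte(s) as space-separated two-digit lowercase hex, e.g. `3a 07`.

seq:2 = 2 → 0x2 << 6 → word 0x80
slot:4 = 5 → 0x5 << 2 → word 0x94
state:1 = 0 → 0x0 << 1 → word 0x94
id:1 = 1 → 0x1 << 0 → word 0x95
word = 0x95 → big-endian bytes:
  [0]=0x95

95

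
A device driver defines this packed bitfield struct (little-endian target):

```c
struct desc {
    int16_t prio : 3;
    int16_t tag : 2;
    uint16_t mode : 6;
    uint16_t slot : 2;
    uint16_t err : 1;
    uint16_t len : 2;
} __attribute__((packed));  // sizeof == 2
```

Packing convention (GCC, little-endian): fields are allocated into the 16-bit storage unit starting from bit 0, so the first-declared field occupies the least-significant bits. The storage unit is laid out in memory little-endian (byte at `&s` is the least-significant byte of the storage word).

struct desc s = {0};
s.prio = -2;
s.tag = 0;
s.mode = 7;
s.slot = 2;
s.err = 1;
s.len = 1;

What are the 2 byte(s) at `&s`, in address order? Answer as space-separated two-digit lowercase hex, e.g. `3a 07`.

prio (3b) val=-2 bits=0x6 at bit 0: 0x0006
tag (2b) val=0 bits=0x0 at bit 3: 0x0006
mode (6b) val=7 bits=0x7 at bit 5: 0x00e6
slot (2b) val=2 bits=0x2 at bit 11: 0x10e6
err (1b) val=1 bits=0x1 at bit 13: 0x30e6
len (2b) val=1 bits=0x1 at bit 14: 0x70e6
word = 0x70e6 → little-endian bytes:
  [0]=0xe6  [1]=0x70

e6 70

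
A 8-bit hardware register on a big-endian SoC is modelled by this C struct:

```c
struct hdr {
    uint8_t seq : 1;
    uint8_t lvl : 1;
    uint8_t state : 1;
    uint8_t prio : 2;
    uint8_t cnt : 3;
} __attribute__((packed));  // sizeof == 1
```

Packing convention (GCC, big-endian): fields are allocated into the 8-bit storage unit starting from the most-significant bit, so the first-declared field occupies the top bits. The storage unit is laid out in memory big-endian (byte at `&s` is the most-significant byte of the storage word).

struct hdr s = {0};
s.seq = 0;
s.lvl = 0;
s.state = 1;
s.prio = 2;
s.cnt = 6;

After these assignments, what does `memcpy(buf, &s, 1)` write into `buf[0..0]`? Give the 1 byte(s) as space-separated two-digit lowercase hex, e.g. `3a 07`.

36

seq:1 = 0 → 0x0 << 7 → word 0x00
lvl:1 = 0 → 0x0 << 6 → word 0x00
state:1 = 1 → 0x1 << 5 → word 0x20
prio:2 = 2 → 0x2 << 3 → word 0x30
cnt:3 = 6 → 0x6 << 0 → word 0x36
word = 0x36 → big-endian bytes:
  [0]=0x36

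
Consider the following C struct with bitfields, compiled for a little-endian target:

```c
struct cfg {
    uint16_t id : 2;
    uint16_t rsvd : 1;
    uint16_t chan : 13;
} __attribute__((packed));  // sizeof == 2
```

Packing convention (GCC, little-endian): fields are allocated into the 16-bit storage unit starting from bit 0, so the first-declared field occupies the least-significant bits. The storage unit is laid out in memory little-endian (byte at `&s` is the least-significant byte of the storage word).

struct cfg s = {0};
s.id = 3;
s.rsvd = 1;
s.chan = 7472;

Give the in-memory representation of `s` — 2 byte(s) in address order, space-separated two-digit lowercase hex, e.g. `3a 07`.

id (2b) val=3 bits=0x3 at bit 0: 0x0003
rsvd (1b) val=1 bits=0x1 at bit 2: 0x0007
chan (13b) val=7472 bits=0x1d30 at bit 3: 0xe987
word = 0xe987 → little-endian bytes:
  [0]=0x87  [1]=0xe9

87 e9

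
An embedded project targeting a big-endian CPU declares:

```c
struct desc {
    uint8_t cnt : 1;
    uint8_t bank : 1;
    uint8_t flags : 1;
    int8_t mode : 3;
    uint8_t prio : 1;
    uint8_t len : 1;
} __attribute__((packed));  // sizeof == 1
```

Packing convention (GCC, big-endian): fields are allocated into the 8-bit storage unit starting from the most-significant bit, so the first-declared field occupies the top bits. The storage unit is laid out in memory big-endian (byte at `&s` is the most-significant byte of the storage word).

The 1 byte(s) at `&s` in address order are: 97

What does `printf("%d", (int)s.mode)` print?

[0]=0x97 (big-endian) → word 0x97
cnt [7+:1] = (word>>7) & 0x1 = 1
bank [6+:1] = (word>>6) & 0x1 = 0
flags [5+:1] = (word>>5) & 0x1 = 0
mode [2+:3] = (word>>2) & 0x7 = 5  ←
prio [1+:1] = (word>>1) & 0x1 = 1
len [0+:1] = (word>>0) & 0x1 = 1
mode signed 3b, MSB=1: 5 - 8 = -3

-3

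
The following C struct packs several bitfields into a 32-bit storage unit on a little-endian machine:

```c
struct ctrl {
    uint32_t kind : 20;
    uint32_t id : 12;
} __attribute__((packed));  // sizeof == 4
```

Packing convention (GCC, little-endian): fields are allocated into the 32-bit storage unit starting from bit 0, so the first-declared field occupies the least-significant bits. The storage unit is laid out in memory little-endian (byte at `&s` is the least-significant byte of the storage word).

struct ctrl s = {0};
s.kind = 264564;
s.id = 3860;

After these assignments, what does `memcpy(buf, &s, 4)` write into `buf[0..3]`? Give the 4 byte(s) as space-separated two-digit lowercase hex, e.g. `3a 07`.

kind:20 = 264564 → 0x40974 << 0 → word 0x00040974
id:12 = 3860 → 0xf14 << 20 → word 0xf1440974
word = 0xf1440974 → little-endian bytes:
  [0]=0x74  [1]=0x09  [2]=0x44  [3]=0xf1

74 09 44 f1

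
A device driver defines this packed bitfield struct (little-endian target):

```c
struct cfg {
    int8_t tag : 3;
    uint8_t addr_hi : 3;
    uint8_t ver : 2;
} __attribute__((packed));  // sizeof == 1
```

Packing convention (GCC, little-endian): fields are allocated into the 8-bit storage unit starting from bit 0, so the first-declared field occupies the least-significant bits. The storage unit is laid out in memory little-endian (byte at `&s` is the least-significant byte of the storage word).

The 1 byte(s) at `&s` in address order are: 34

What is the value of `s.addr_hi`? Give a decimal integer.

6

[0]=0x34 (little-endian) → word 0x34
tag [0+:3] = (word>>0) & 0x7 = 4
addr_hi [3+:3] = (word>>3) & 0x7 = 6  ←
ver [6+:2] = (word>>6) & 0x3 = 0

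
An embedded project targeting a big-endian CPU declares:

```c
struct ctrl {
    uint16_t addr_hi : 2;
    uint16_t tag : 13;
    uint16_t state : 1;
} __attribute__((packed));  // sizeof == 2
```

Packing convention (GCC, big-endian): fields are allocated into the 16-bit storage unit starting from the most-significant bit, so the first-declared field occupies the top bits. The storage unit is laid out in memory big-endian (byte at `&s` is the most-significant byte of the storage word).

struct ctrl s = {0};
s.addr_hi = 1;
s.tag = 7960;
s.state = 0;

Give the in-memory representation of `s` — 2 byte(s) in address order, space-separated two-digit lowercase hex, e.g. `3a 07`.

addr_hi (2b) val=1 bits=0x1 at bit 14: 0x4000
tag (13b) val=7960 bits=0x1f18 at bit 1: 0x7e30
state (1b) val=0 bits=0x0 at bit 0: 0x7e30
word = 0x7e30 → big-endian bytes:
  [0]=0x7e  [1]=0x30

7e 30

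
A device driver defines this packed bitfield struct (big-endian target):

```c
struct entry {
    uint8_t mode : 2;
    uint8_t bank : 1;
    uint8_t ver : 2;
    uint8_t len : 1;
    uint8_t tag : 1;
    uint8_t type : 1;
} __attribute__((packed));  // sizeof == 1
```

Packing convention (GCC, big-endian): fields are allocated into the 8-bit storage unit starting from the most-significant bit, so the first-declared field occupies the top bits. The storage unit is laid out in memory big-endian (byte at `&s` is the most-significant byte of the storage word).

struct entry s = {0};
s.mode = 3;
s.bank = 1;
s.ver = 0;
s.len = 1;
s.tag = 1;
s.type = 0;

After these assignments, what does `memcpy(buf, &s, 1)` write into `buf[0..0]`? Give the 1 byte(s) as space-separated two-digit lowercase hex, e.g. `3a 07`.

e6

mode:2 = 3 → 0x3 << 6 → word 0xc0
bank:1 = 1 → 0x1 << 5 → word 0xe0
ver:2 = 0 → 0x0 << 3 → word 0xe0
len:1 = 1 → 0x1 << 2 → word 0xe4
tag:1 = 1 → 0x1 << 1 → word 0xe6
type:1 = 0 → 0x0 << 0 → word 0xe6
word = 0xe6 → big-endian bytes:
  [0]=0xe6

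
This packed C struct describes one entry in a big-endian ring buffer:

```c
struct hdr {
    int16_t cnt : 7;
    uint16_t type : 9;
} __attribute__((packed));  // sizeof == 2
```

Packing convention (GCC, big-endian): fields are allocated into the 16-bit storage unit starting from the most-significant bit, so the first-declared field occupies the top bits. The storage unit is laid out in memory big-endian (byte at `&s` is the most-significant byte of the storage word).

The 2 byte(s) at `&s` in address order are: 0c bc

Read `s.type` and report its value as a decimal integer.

[0]=0x0c [1]=0xbc (big-endian) → word 0x0cbc
cnt [9+:7] = (word>>9) & 0x7f = 6
type [0+:9] = (word>>0) & 0x1ff = 188  ←

188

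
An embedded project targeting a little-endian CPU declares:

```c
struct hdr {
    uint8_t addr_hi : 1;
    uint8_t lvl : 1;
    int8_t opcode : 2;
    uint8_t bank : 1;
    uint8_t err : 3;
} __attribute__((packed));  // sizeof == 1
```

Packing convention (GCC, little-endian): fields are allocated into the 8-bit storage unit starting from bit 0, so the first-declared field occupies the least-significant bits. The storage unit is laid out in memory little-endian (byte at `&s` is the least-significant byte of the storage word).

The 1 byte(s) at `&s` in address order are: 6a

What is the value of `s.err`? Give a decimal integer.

[0]=0x6a (little-endian) → word 0x6a
addr_hi [0+:1] = (word>>0) & 0x1 = 0
lvl [1+:1] = (word>>1) & 0x1 = 1
opcode [2+:2] = (word>>2) & 0x3 = 2
bank [4+:1] = (word>>4) & 0x1 = 0
err [5+:3] = (word>>5) & 0x7 = 3  ←

3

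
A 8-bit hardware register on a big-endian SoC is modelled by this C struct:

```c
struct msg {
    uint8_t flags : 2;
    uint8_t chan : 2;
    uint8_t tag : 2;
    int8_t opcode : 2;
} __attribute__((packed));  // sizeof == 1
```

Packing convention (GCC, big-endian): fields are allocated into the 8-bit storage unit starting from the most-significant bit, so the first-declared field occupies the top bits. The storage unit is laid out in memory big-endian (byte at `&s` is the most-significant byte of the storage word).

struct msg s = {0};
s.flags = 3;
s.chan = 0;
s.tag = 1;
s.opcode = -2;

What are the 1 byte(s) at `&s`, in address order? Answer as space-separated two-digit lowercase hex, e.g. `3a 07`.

[6+:2] flags=3 & 0x3 = 0x3; word=0xc0
[4+:2] chan=0 & 0x3 = 0x0; word=0xc0
[2+:2] tag=1 & 0x3 = 0x1; word=0xc4
[0+:2] opcode=-2 & 0x3 = 0x2; word=0xc6
word = 0xc6 → big-endian bytes:
  [0]=0xc6

c6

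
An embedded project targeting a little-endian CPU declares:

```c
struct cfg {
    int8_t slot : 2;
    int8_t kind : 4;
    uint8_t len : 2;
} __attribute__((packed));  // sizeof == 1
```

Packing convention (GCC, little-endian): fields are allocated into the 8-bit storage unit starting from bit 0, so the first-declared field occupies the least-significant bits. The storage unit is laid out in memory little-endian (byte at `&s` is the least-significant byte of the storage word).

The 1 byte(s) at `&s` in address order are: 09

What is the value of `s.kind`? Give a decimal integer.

2

[0]=0x09 (little-endian) → word 0x09
slot [0+:2] = (word>>0) & 0x3 = 1
kind [2+:4] = (word>>2) & 0xf = 2  ←
len [6+:2] = (word>>6) & 0x3 = 0
kind signed 4b, MSB=0: value = 2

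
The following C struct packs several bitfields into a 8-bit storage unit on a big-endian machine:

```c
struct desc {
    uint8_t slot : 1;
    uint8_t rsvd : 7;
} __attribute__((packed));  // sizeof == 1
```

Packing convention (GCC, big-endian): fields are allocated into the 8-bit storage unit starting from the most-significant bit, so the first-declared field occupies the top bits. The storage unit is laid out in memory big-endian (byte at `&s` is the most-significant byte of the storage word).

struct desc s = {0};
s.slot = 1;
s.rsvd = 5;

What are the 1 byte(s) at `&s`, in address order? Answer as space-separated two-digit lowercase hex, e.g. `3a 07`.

[7+:1] slot=1 & 0x1 = 0x1; word=0x80
[0+:7] rsvd=5 & 0x7f = 0x5; word=0x85
word = 0x85 → big-endian bytes:
  [0]=0x85

85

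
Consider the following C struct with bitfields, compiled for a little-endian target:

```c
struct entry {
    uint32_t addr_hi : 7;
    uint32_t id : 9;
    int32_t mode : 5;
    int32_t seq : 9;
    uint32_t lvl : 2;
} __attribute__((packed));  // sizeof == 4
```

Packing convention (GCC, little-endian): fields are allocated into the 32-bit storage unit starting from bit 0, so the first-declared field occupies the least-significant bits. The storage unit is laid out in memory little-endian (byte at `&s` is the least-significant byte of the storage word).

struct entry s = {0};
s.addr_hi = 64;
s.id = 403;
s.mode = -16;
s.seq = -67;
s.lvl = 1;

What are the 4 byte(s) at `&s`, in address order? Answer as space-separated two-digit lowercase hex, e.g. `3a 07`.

c0 c9 b0 77

addr_hi (7b) val=64 bits=0x40 at bit 0: 0x00000040
id (9b) val=403 bits=0x193 at bit 7: 0x0000c9c0
mode (5b) val=-16 bits=0x10 at bit 16: 0x0010c9c0
seq (9b) val=-67 bits=0x1bd at bit 21: 0x37b0c9c0
lvl (2b) val=1 bits=0x1 at bit 30: 0x77b0c9c0
word = 0x77b0c9c0 → little-endian bytes:
  [0]=0xc0  [1]=0xc9  [2]=0xb0  [3]=0x77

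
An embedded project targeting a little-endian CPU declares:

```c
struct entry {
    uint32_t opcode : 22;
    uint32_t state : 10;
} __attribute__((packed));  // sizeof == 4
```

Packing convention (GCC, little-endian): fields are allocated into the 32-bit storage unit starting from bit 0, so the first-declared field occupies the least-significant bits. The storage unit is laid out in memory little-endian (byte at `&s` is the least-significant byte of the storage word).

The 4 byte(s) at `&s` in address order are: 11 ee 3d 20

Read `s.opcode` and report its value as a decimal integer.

[0]=0x11 [1]=0xee [2]=0x3d [3]=0x20 (little-endian) → word 0x203dee11
opcode:22 @ bit 0 → (0x203dee11>>0)&0x3fffff = 0x3dee11  ←
state:10 @ bit 22 → (0x203dee11>>22)&0x3ff = 0x80

4058641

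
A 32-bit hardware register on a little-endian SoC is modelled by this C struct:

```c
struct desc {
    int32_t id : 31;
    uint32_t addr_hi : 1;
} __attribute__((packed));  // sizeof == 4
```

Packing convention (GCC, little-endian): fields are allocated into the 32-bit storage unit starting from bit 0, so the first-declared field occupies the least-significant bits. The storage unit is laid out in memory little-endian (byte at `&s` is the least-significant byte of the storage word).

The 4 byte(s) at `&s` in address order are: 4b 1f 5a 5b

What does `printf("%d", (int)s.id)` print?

[0]=0x4b [1]=0x1f [2]=0x5a [3]=0x5b (little-endian) → word 0x5b5a1f4b
id [0+:31] = (word>>0) & 0x7fffffff = 1532632907  ←
addr_hi [31+:1] = (word>>31) & 0x1 = 0
id signed 31b, MSB=1: 1532632907 - 2147483648 = -614850741

-614850741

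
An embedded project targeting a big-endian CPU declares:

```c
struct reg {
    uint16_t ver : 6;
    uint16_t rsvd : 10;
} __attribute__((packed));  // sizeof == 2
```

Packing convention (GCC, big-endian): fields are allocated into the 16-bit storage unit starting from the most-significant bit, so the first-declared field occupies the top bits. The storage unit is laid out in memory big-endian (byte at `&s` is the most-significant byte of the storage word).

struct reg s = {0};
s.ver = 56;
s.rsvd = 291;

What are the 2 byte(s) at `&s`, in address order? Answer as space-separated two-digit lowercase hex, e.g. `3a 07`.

e1 23

[10+:6] ver=56 & 0x3f = 0x38; word=0xe000
[0+:10] rsvd=291 & 0x3ff = 0x123; word=0xe123
word = 0xe123 → big-endian bytes:
  [0]=0xe1  [1]=0x23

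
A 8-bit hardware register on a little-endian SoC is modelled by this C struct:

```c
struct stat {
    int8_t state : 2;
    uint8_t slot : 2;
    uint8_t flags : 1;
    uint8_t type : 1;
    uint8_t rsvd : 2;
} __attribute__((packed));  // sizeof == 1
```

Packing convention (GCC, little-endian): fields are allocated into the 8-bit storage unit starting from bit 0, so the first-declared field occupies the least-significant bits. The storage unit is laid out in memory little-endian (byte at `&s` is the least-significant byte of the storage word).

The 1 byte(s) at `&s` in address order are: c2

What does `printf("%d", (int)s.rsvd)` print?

[0]=0xc2 (little-endian) → word 0xc2
state:2 @ bit 0 → (0xc2>>0)&0x3 = 0x2
slot:2 @ bit 2 → (0xc2>>2)&0x3 = 0x0
flags:1 @ bit 4 → (0xc2>>4)&0x1 = 0x0
type:1 @ bit 5 → (0xc2>>5)&0x1 = 0x0
rsvd:2 @ bit 6 → (0xc2>>6)&0x3 = 0x3  ←

3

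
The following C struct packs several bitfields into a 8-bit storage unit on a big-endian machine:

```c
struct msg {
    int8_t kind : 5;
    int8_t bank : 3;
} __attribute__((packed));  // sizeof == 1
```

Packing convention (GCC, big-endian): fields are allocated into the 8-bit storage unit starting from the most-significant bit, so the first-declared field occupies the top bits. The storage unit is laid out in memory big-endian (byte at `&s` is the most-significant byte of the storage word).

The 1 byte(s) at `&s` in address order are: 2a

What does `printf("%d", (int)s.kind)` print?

[0]=0x2a (big-endian) → word 0x2a
kind [3+:5] = (word>>3) & 0x1f = 5  ←
bank [0+:3] = (word>>0) & 0x7 = 2
kind signed 5b, MSB=0: value = 5

5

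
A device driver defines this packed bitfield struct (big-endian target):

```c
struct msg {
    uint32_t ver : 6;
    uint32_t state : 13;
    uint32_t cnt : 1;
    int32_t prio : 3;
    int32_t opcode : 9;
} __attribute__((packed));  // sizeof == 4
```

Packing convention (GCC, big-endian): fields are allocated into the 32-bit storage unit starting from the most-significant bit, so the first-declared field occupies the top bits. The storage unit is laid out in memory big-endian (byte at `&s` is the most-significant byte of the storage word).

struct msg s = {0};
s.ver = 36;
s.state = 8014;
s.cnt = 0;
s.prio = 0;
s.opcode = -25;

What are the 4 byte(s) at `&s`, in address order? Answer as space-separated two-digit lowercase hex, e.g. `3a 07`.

93 e9 c1 e7

[26+:6] ver=36 & 0x3f = 0x24; word=0x90000000
[13+:13] state=8014 & 0x1fff = 0x1f4e; word=0x93e9c000
[12+:1] cnt=0 & 0x1 = 0x0; word=0x93e9c000
[9+:3] prio=0 & 0x7 = 0x0; word=0x93e9c000
[0+:9] opcode=-25 & 0x1ff = 0x1e7; word=0x93e9c1e7
word = 0x93e9c1e7 → big-endian bytes:
  [0]=0x93  [1]=0xe9  [2]=0xc1  [3]=0xe7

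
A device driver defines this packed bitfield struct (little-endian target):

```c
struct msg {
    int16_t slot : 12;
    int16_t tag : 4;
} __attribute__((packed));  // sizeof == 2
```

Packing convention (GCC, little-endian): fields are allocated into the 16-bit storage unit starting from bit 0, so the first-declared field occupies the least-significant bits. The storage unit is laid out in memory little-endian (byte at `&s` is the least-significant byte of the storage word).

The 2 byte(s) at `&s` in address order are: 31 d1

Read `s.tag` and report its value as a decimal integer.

-3

[0]=0x31 [1]=0xd1 (little-endian) → word 0xd131
slot [0+:12] = (word>>0) & 0xfff = 305
tag [12+:4] = (word>>12) & 0xf = 13  ←
tag signed 4b, MSB=1: 13 - 16 = -3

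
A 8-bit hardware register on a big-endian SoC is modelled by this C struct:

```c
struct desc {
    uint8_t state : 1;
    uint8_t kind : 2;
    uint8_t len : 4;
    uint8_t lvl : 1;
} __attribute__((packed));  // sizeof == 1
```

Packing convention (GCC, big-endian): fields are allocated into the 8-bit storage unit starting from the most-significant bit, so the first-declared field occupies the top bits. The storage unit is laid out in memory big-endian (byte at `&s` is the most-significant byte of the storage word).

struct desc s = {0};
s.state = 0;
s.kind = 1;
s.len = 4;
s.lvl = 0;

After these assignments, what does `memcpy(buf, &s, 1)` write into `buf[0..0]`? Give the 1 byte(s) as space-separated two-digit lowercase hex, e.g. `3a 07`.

[7+:1] state=0 & 0x1 = 0x0; word=0x00
[5+:2] kind=1 & 0x3 = 0x1; word=0x20
[1+:4] len=4 & 0xf = 0x4; word=0x28
[0+:1] lvl=0 & 0x1 = 0x0; word=0x28
word = 0x28 → big-endian bytes:
  [0]=0x28

28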